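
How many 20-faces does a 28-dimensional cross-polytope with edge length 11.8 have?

An n-cross-polytope has 2^(k+1)·C(n,k+1) k-faces. Here 2^21·C(28,21) = 2097152·1184040 = 2483111854080.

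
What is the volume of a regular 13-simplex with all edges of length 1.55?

For a regular n-simplex with edge a, V = (a^n / n!)·√((n+1)/2^n). With a=1.55, n=13: V ≈ 1.9788e-09.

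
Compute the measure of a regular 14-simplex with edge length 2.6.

V_14 = √(15) · 2.6^14 / (14! · 2^(14/2)) ≈ 2.239e-07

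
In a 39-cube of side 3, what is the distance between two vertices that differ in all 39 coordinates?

||(3,3,...,3)|| = √(39)·3 ≈ 18.735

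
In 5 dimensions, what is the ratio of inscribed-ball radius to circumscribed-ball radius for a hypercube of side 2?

r_in / r_out = (2/2) / (2√5/2) = 1/√5 ≈ 0.447214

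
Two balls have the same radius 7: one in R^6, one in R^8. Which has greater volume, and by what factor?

V_6(7) ≈ 607976, V_8(7) ≈ 2.33977e+07. The 8-ball is larger by a factor of 38.48.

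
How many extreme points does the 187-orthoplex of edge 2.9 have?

An n-cross-polytope has 2n vertices; here n = 187, giving 374.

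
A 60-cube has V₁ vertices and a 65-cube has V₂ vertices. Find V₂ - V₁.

V₁ = 2^60 = 1152921504606846976. V₂ = 2^65 = 36893488147419103232. V₂ - V₁ = 35740566642812256256.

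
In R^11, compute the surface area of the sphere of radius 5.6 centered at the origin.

The surface area of an n-ball is 2π^(n/2) r^(n-1) / Γ(n/2). For n=11, r=5.6: 6.28605e+08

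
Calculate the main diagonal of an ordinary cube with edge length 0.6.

Diagonal = √3 · 0.6 ≈ 1.03923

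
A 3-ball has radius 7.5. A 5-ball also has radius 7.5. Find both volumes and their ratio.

V_3(7.5) ≈ 1767.15. V_5(7.5) ≈ 124912. Ratio V_3/V_5 ≈ 0.01415.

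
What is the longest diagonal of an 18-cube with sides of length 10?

d = √(10² + 10² + ... + 10²) [18 terms] = √(18·10²) = 10√18 ≈ 42.4264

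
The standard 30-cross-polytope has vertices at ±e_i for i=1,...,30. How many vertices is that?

The vertices are ±e_1, ..., ±e_30, so there are 2·30 = 60.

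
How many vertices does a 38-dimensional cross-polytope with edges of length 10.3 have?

An n-cross-polytope has 2n vertices; here n = 38, giving 76.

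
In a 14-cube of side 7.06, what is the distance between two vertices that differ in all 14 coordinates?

||(7.06,7.06,...,7.06)|| = √(14)·7.06 ≈ 26.4161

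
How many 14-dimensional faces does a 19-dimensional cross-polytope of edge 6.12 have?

An n-cross-polytope has 2^(k+1)·C(n,k+1) k-faces. Here 2^15·C(19,15) = 32768·3876 = 127008768.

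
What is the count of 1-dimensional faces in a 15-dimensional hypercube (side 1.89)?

An n-cube has C(n,k)·2^(n-k) k-faces. Here C(15,1)·2^14 = 15·16384 = 245760.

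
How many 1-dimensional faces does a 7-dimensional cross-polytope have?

Number of 1-faces = 2^(1+1) · C(7,1+1) = 4 · 21 = 84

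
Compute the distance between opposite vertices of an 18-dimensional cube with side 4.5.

Diagonal = √18 · 4.5 ≈ 19.0919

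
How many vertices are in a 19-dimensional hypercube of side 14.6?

Choose 0 of 19 axes to span the face (C(19,0) = 1 way), then fix each of the remaining 19 coordinates at one of its two extreme values (2^19 = 524288 ways): 1·524288 = 524288.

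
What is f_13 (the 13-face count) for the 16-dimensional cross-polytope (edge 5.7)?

An n-cross-polytope has 2^(k+1)·C(n,k+1) k-faces. Here 2^14·C(16,14) = 16384·120 = 1966080.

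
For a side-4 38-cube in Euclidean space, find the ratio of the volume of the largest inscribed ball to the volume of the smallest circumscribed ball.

V_in / V_out = (r_in/r_out)^38 = (1/√38)^38 = 38^(-38/2) ≈ 9.64077e-31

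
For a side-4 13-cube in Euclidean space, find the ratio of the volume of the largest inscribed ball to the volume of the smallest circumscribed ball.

The radii are 4/2 and 4√13/2, so the volume ratio is (1/√13)^13 = 13^{-13/2} ≈ 5.74603e-08.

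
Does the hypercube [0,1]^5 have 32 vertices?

True. The 5-cube has 2^5 = 32 vertices.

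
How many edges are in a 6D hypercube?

Choose 1 of 6 axes to span the face (C(6,1) = 6 ways), then fix each of the remaining 5 coordinates at one of its two extreme values (2^5 = 32 ways): 6·32 = 192.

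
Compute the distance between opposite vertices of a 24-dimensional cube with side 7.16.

Diagonal = √24 · 7.16 ≈ 35.0767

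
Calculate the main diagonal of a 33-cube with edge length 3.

||(3,3,...,3)|| = √(33)·3 ≈ 17.2337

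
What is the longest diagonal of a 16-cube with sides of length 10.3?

The space diagonal of an n-cube of side s is s√n. Here 10.3·√16 = 41.2.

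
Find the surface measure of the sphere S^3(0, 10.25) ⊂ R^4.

S = n·V_n(r)/r = 4·V_4(10.25)/10.25 (volume-to-surface relation), giving 21257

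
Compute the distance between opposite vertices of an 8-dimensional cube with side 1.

Diagonal = √8 · 1 ≈ 2.82843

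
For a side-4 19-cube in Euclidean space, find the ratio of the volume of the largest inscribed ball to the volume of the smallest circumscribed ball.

Volume scales as r^n, and r_in/r_out = 1/√19, giving (1/√19)^19 ≈ 7.10953e-13.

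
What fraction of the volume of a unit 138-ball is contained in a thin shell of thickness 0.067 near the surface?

1 - (1-0.067)^138 ≈ 0.99993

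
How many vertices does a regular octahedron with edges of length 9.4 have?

The vertices are ±e_1, ..., ±e_3, so there are 2·3 = 6.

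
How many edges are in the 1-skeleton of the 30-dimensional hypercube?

Number of 1-faces = C(30,1)·2^(30-1) = 30·536870912 = 16106127360.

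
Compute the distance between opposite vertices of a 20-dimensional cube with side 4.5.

The space diagonal of an n-cube of side s is s√n. Here 4.5·√20 ≈ 20.1246.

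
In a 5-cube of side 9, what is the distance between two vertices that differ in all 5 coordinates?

||(9,9,...,9)|| = √(5)·9 ≈ 20.1246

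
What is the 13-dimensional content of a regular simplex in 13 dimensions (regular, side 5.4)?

For a regular n-simplex with edge a, V = (a^n / n!)·√((n+1)/2^n). With a=5.4, n=13: V ≈ 0.0220398.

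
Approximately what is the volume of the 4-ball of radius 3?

The n-ball volume is π^(n/2)·r^n/Γ(n/2+1). With n=4, r=3: V = 81·π^2/2 ≈ 399.719.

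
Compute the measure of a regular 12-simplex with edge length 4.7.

For a regular n-simplex with edge a, V = (a^n / n!)·√((n+1)/2^n). With a=4.7, n=12: V ≈ 0.0136656.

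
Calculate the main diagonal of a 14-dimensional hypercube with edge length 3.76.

d = √(3.76² + 3.76² + ... + 3.76²) [14 terms] = √(14·3.76²) = 3.76√14 ≈ 14.0686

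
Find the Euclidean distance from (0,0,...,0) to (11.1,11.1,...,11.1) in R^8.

||(11.1,11.1,...,11.1)|| = √(8)·11.1 ≈ 31.3955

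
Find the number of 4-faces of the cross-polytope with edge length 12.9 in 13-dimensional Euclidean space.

An n-cross-polytope has 2^(k+1)·C(n,k+1) k-faces. Here 2^5·C(13,5) = 32·1287 = 41184.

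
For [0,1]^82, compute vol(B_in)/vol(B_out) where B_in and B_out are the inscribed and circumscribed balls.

V_in / V_out = (r_in/r_out)^82 = (1/√82)^82 = 82^(-82/2) ≈ 3.4169e-79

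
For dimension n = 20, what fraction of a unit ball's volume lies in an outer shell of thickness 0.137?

1 - (1-0.137)^20 ≈ 0.947493 ≈ 94.75%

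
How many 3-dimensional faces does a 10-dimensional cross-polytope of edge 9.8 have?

Each 3-face is the convex hull of 4 vertices, one chosen as ±e_i from each of 4 distinct axes: 2^4·C(10,4) = 3360.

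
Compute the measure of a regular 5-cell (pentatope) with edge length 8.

Volume = 8^4 · √(5/2^4) / 4! ≈ 95.4056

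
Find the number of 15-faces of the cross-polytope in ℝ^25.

f_15(25-orthoplex) = 2^16 · (25 choose 16) = 133888409600.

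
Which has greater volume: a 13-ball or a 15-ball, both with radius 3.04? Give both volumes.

V_13(3.04) ≈ 1.72464e+06. V_15(3.04) ≈ 6.67627e+06. The 15-ball is larger.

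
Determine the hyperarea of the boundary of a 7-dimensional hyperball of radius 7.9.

S = n·V_n(r)/r = 7·V_7(7.9)/7.9 (volume-to-surface relation), giving 8.03972e+06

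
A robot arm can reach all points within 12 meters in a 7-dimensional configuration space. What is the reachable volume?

Volume = π^{7/2}·(12)^7/Γ(9/2) = 191102976·π^3/35 ≈ 1.69297e+08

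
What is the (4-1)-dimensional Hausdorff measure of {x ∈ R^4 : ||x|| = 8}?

|∂B_4(8)| = 1024·π^2 ≈ 10106.5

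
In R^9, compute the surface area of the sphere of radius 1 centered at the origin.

S_9(1) = 2·π^(9/2)·(1)^8 / Γ(9/2) = 32·π^4/105 ≈ 29.6866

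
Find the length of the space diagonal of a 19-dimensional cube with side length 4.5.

Diagonal = √19 · 4.5 ≈ 19.615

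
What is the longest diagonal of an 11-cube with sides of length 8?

||(8,8,...,8)|| = √(11)·8 ≈ 26.533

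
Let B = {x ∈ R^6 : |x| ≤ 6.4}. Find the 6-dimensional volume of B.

Volume = π^{6/2}·(6.4)^6/Γ(4) ≈ 355123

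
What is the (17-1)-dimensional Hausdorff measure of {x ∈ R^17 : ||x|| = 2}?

The surface area of an n-ball is 2π^(n/2) r^(n-1) / Γ(n/2). For n=17, r=2: 33554432·π^8/2027025 ≈ 157069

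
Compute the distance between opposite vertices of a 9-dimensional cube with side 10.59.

||(10.59,10.59,...,10.59)|| = √(9)·10.59 = 31.77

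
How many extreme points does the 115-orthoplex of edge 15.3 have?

An n-cross-polytope has 2n vertices; here n = 115, giving 230.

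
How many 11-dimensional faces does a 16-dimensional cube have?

f_11(16-cube) = (16 choose 11) · 2^5 = 139776.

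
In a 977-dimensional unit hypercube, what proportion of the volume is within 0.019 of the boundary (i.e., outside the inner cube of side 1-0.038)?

The inner cube has side 1-2·0.019 = 0.962 and volume (0.962)^977 ≈ 3.648e-17, so the shell holds 1 - 3.648e-17 of the volume.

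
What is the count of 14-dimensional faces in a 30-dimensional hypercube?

Number of 14-faces = C(30,14) · 2^(30-14) = 145422675 · 65536 = 9530420428800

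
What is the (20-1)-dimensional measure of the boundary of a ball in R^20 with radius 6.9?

S_20(6.9) = 2·π^(20/2)·(6.9)^19 / Γ(20/2) ≈ 4.47609e+15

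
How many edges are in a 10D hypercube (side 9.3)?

Number of 1-faces = C(10,1) · 2^(10-1) = 10 · 512 = 5120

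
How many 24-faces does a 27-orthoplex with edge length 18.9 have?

An n-cross-polytope has 2^(k+1)·C(n,k+1) k-faces. Here 2^25·C(27,25) = 33554432·351 = 11777605632.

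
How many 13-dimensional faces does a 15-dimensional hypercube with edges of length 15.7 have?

Choose 13 of 15 axes to span the face (C(15,13) = 105 ways), then fix each of the remaining 2 coordinates at one of its two extreme values (2^2 = 4 ways): 105·4 = 420.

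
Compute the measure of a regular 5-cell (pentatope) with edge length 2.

Volume = 2^4 · √(5/2^4) / 4! ≈ 0.372678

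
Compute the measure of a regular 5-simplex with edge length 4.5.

V = (4.5^5 / 5!) · √((5+1) / 2^5) ≈ 6.65859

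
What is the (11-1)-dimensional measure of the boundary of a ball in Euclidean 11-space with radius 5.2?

S = n·V_n(r)/r = 11·V_11(5.2)/5.2 (volume-to-surface relation), giving 2.99593e+08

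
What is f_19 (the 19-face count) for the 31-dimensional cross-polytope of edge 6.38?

f_19(31-orthoplex) = 2^20 · (31 choose 20) = 88785357373440.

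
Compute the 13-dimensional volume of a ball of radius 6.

V = 61917364224·π^6/5005 ≈ 1.18934e+10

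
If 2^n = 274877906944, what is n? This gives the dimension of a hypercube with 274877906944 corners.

The n-cube has 2^n vertices, and 274877906944 = 2^38, so n = 38.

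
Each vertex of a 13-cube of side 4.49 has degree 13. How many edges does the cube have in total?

The 13-cube has n·2^(n-1) = 13·2^12 = 13·4096 = 53248 edges.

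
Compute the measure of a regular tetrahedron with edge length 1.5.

Volume = (√2/12) · 1.5³ = 0.397748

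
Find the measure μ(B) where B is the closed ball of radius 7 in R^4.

V = 2401·π^2/2 ≈ 11848.5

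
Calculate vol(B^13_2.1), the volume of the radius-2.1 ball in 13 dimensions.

V_13(2.1) = π^(13/2) · (2.1)^13 / Γ(13/2 + 1) ≈ 14066.7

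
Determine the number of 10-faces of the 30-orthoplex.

Number of 10-faces = 2^(10+1) · C(30,10+1) = 2048 · 54627300 = 111876710400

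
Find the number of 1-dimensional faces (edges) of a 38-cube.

Number of 1-faces = C(38,1)·2^(38-1) = 38·137438953472 = 5222680231936.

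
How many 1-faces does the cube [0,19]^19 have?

Each of the 2^19 = 524288 vertices has degree 19; total edges = 19·2^19/2 = 4980736.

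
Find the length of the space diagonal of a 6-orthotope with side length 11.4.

d = √(11.4² + 11.4² + ... + 11.4²) [6 terms] = √(6·11.4²) = 11.4√6 ≈ 27.9242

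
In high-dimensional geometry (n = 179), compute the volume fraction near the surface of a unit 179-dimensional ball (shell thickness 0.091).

1 - (1-0.091)^179 ≈ 0.9999999617 ≈ 99.999996%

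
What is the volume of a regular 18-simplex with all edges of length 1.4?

For a regular n-simplex with edge a, V = (a^n / n!)·√((n+1)/2^n). With a=1.4, n=18: V ≈ 5.67637e-16.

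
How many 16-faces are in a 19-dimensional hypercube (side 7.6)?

f_16(19-cube) = (19 choose 16) · 2^3 = 7752.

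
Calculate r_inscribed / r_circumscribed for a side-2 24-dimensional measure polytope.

For an n-cube of any side s, the inradius is s/2 and the circumradius is s√n/2, so the ratio is 1/√24 ≈ 0.204124.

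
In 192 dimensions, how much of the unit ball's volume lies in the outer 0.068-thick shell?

V(inner)/V(outer) = ((1-0.068)/1)^192 ≈ 1.342e-06, so the shell fraction is 0.9999986577.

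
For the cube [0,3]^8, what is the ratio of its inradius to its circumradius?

r_in = 3/2 (half the side); r_out = 3√8/2 (half the diagonal). Ratio = 1/√8 ≈ 0.353553.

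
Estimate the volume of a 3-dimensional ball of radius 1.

The n-ball volume is π^(n/2)·r^n/Γ(n/2+1). With n=3, r=1: V = 4·π/3 ≈ 4.18879.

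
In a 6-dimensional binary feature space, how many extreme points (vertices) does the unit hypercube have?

An n-cube has 2^n vertices; for n = 6 that is 2^6 = 64.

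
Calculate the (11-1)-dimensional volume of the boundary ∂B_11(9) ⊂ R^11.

S_11(9) = 2·π^(11/2)·(9)^10 / Γ(11/2) = 8264970432·π^5/35 ≈ 7.22641e+10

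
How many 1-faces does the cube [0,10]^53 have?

Number of 1-faces = C(53,1)·2^(53-1) = 53·4503599627370496 = 238690780250636288.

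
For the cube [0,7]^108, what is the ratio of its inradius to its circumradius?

Ratio = (s/2)/(s√108/2) = 108^(-1/2) ≈ 0.096225.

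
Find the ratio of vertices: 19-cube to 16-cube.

The 19-cube has 2^19 = 524288 vertices. The 16-cube has 2^16 = 65536 vertices. Ratio: 524288/65536 = 8.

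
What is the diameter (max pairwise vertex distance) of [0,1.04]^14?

Diagonal = √14 · 1.04 ≈ 3.89132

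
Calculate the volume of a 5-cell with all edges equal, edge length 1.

V_4 = √(5) · 1^4 / (4! · 2^(4/2)) ≈ 0.0232924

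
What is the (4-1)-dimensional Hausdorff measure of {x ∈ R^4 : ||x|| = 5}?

S = n·V_n(r)/r = 4·V_4(5)/5 (volume-to-surface relation), giving 250·π^2 ≈ 2467.4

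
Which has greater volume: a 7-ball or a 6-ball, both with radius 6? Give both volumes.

V_7(6) ≈ 1.32263e+06. V_6(6) ≈ 241105. The 7-ball is larger.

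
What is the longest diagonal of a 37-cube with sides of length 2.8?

d = √(2.8² + 2.8² + ... + 2.8²) [37 terms] = √(37·2.8²) = 2.8√37 ≈ 17.0317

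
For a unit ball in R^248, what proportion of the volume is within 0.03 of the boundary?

1 - (1-0.03)^248 ≈ 0.999476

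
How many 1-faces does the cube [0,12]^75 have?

Each of the 2^75 = 37778931862957161709568 vertices has degree 75; total edges = 75·2^75/2 = 1416709944860893564108800.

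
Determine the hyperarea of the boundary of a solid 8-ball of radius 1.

The surface area of an n-ball is 2π^(n/2) r^(n-1) / Γ(n/2). For n=8, r=1: π^4/3 ≈ 32.4697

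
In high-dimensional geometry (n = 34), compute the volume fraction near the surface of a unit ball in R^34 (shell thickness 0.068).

1 - (1-0.068)^34 ≈ 0.908769 ≈ 90.88%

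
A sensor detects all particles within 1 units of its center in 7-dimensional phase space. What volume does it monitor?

V_7(1) = π^(7/2) · (1)^7 / Γ(7/2 + 1) = 16·π^3/105 ≈ 4.72477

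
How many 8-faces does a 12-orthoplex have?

An n-cross-polytope has 2^(k+1)·C(n,k+1) k-faces. Here 2^9·C(12,9) = 512·220 = 112640.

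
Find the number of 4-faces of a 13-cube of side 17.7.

f_4(13-cube) = (13 choose 4) · 2^9 = 366080.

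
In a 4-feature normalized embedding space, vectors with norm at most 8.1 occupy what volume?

V_4(8.1) = π^(4/2) · (8.1)^4 / Γ(4/2 + 1) ≈ 21242.7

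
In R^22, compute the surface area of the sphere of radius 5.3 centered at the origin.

S_22(5.3) = 2·π^(22/2)·(5.3)^21 / Γ(22/2) ≈ 2.62851e+14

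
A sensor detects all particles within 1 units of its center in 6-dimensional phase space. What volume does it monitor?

V_6(1) = π^(6/2) · (1)^6 / Γ(6/2 + 1) = π^3/6 ≈ 5.16771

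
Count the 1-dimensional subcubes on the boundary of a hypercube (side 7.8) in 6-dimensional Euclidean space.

An n-cube has C(n,k)·2^(n-k) k-faces. Here C(6,1)·2^5 = 6·32 = 192.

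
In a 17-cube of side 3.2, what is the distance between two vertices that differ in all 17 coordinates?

||(3.2,3.2,...,3.2)|| = √(17)·3.2 ≈ 13.1939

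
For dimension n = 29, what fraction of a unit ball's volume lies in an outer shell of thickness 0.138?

1 - (1-0.138)^29 ≈ 0.986519 ≈ 98.65%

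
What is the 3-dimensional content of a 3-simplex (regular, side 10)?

Volume = (√2/12) · 10³ = 117.851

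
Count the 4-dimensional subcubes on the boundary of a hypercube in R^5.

f_4(5-cube) = (5 choose 4) · 2^1 = 10.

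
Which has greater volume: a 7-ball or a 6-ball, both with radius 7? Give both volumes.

V_7(7) ≈ 3.89105e+06. V_6(7) ≈ 607976. The 7-ball is larger.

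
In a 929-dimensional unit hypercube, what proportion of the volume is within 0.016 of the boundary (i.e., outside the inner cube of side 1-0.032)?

Shell fraction = 1 - (1-0.032)^929 ≈ 1 - 7.555e-14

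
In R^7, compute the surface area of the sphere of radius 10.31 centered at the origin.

|∂B_7(10.31)| ≈ 3.97219e+07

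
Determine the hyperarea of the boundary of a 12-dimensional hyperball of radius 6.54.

|∂B_12(6.54)| ≈ 1.50004e+10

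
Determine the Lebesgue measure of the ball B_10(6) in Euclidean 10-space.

V = 2519424·π^5/5 ≈ 1.54199e+08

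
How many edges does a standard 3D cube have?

Each of the 2^3 = 8 vertices has degree 3; total edges = 3·2^3/2 = 12.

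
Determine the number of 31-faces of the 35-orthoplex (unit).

Each 31-face is the convex hull of 32 vertices, one chosen as ±e_i from each of 32 distinct axes: 2^32·C(35,32) = 28110560952320.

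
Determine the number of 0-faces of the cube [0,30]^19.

An n-cube has C(n,k)·2^(n-k) k-faces. Here C(19,0)·2^19 = 1·524288 = 524288.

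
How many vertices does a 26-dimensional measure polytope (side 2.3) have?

Number of vertices = 2^26 = 67108864.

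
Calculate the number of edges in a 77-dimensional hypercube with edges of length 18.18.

The 77-cube has n·2^(n-1) = 77·2^76 = 77·75557863725914323419136 = 5817955506895402903273472 edges.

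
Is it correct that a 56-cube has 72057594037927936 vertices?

True. The 56-cube has 2^56 = 72057594037927936 vertices.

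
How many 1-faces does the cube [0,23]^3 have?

Each of the 2^3 = 8 vertices has degree 3; total edges = 3·2^3/2 = 12.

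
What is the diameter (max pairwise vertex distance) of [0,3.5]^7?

The space diagonal of an n-cube of side s is s√n. Here 3.5·√7 ≈ 9.26013.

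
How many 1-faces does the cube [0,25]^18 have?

An n-cube has n·2^(n-1) edges. With n = 18: 18·131072 = 2359296.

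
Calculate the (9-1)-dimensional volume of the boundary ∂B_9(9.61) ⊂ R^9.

The surface area of an n-ball is 2π^(n/2) r^(n-1) / Γ(n/2). For n=9, r=9.61: 2.15947e+09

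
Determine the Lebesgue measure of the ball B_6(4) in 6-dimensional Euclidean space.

V_6(4) = π^(6/2) · (4)^6 / Γ(6/2 + 1) = 2048·π^3/3 ≈ 21167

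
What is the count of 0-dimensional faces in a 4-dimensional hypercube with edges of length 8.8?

Number of 0-faces = C(4,0) · 2^(4-0) = 1 · 16 = 16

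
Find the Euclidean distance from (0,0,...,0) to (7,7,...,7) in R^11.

d = √(7² + 7² + ... + 7²) [11 terms] = √(11·7²) = 7√11 ≈ 23.2164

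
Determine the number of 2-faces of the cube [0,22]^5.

f_2(5-cube) = (5 choose 2) · 2^3 = 80.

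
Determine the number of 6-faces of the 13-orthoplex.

Number of 6-faces = 2^(6+1) · C(13,6+1) = 128 · 1716 = 219648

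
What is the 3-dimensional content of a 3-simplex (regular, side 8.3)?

Volume = (√2/12) · 8.3³ = 67.3857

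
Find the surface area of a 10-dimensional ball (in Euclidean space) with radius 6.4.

S = n·V_n(r)/r = 10·V_10(6.4)/6.4 (volume-to-surface relation), giving 4.59397e+08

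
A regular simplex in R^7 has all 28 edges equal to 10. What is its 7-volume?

V = (10^7 / 7!) · √((7+1) / 2^7) ≈ 496.032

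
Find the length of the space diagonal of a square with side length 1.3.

d = √(1.3² + 1.3² + ... + 1.3²) [2 terms] = √(2·1.3²) = 1.3√2 ≈ 1.83848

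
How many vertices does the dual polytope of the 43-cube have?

The 43-dimensional cross-polytope has 2n = 2·43 = 86 vertices.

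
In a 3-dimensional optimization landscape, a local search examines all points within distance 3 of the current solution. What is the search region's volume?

The n-ball volume is π^(n/2)·r^n/Γ(n/2+1). With n=3, r=3: V = 36·π ≈ 113.097.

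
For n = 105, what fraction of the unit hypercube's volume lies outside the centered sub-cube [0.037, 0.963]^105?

1 - (1 - 2·0.037)^105 = 1 - 0.926^105 ≈ 0.999688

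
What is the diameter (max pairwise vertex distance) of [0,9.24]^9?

The space diagonal of an n-cube of side s is s√n. Here 9.24·√9 = 27.72.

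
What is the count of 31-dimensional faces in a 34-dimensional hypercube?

f_31(34-cube) = (34 choose 31) · 2^3 = 47872.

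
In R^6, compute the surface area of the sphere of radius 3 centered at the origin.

|∂B_6(3)| = 243·π^3 ≈ 7534.53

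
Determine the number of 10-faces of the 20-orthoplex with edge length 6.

Each 10-face is the convex hull of 11 vertices, one chosen as ±e_i from each of 11 distinct axes: 2^11·C(20,11) = 343982080.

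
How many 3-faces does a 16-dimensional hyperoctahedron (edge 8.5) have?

f_3(16-orthoplex) = 2^4 · (16 choose 4) = 29120.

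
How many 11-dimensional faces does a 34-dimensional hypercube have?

Number of 11-faces = C(34,11) · 2^(34-11) = 286097760 · 8388608 = 2399961958318080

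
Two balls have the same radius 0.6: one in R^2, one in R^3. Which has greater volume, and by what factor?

V_2(0.6) ≈ 1.13097, V_3(0.6) ≈ 0.904779. The 2-ball is larger by a factor of 1.25.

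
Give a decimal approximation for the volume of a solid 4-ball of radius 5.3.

The n-ball volume is π^(n/2)·r^n/Γ(n/2+1). With n=4, r=5.3: V ≈ 3893.8.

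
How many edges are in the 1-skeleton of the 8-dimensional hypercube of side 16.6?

An n-cube has n·2^(n-1) edges. With n = 8: 8·128 = 1024.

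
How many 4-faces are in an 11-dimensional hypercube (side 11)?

Choose 4 of 11 axes to span the face (C(11,4) = 330 ways), then fix each of the remaining 7 coordinates at one of its two extreme values (2^7 = 128 ways): 330·128 = 42240.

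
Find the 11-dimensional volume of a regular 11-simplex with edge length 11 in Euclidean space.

V_11 = √(12) · 11^11 / (11! · 2^(11/2)) ≈ 547.129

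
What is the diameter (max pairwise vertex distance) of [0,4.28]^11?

d = √(4.28² + 4.28² + ... + 4.28²) [11 terms] = √(11·4.28²) = 4.28√11 ≈ 14.1952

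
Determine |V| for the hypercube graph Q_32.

The 32-cube has 2^32 = 4294967296 vertices.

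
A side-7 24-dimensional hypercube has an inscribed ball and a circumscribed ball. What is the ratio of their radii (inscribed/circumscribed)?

r_in / r_out = (7/2) / (7√24/2) = 1/√24 ≈ 0.204124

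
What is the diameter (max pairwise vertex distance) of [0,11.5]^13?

d = √(11.5² + 11.5² + ... + 11.5²) [13 terms] = √(13·11.5²) = 11.5√13 ≈ 41.4638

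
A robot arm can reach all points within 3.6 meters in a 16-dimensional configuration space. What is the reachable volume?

The n-ball volume is π^(n/2)·r^n/Γ(n/2+1). With n=16, r=3.6: V ≈ 1.87292e+08.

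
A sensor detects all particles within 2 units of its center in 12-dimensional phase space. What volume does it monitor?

Volume = π^{12/2}·(2)^12/Γ(7) = 256·π^6/45 ≈ 5469.24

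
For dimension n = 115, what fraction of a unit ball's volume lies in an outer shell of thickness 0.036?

1 - (1-0.036)^115 ≈ 0.985248 ≈ 98.52%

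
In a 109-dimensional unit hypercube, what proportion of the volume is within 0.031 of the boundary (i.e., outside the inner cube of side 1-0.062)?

1 - (1 - 2·0.031)^109 = 1 - 0.938^109 ≈ 0.999067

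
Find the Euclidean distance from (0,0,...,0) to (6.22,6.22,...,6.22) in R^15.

Diagonal = √15 · 6.22 ≈ 24.09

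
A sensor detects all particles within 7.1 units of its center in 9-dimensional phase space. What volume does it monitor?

V_9(7.1) = π^(9/2) · (7.1)^9 / Γ(9/2 + 1) ≈ 1.51232e+08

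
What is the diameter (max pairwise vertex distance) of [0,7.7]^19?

The space diagonal of an n-cube of side s is s√n. Here 7.7·√19 ≈ 33.5635.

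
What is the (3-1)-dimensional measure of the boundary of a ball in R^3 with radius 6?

S_3(6) = 2·π^(3/2)·(6)^2 / Γ(3/2) = 4πr² = 4π·(6)² ≈ 452.389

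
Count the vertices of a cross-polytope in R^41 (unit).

The 41-dimensional cross-polytope has 2n = 2·41 = 82 vertices.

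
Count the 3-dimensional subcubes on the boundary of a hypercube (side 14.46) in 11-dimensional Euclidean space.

An n-cube has C(n,k)·2^(n-k) k-faces. Here C(11,3)·2^8 = 165·256 = 42240.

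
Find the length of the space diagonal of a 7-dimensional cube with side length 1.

The space diagonal of an n-cube of side s is s√n. Here 1·√7 ≈ 2.64575.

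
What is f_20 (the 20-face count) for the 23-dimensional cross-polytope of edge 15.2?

An n-cross-polytope has 2^(k+1)·C(n,k+1) k-faces. Here 2^21·C(23,21) = 2097152·253 = 530579456.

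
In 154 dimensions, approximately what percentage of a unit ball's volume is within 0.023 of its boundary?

1 - (1-0.023)^154 ≈ 0.972218 ≈ 97.22%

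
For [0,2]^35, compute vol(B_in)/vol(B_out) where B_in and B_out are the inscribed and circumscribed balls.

Volume scales as r^n, and r_in/r_out = 1/√35, giving (1/√35)^35 ≈ 9.52378e-28.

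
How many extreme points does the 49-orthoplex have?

An n-cross-polytope has 2n vertices; here n = 49, giving 98.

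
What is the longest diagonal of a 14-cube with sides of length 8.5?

||(8.5,8.5,...,8.5)|| = √(14)·8.5 ≈ 31.8041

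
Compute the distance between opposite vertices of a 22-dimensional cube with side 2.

||(2,2,...,2)|| = √(22)·2 ≈ 9.38083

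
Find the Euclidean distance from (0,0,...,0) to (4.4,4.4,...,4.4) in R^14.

||(4.4,4.4,...,4.4)|| = √(14)·4.4 ≈ 16.4633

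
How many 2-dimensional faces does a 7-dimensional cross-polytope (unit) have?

Each 2-face is the convex hull of 3 vertices, one chosen as ±e_i from each of 3 distinct axes: 2^3·C(7,3) = 280.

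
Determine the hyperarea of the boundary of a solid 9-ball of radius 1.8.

|∂B_9(1.8)| ≈ 3271.45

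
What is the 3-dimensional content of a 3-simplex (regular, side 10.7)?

Volume = (√2/12) · 10.7³ = 144.373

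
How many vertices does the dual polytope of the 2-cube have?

An n-cross-polytope has 2n vertices; here n = 2, giving 4.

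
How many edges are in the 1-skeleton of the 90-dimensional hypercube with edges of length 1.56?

Number of 1-faces = C(90,1)·2^(90-1) = 90·618970019642690137449562112 = 55707301767842112370460590080.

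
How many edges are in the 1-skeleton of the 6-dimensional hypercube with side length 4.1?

An n-cube has n·2^(n-1) edges. With n = 6: 6·32 = 192.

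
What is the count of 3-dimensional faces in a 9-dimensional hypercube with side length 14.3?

f_3(9-cube) = (9 choose 3) · 2^6 = 5376.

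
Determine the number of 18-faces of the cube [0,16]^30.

Choose 18 of 30 axes to span the face (C(30,18) = 86493225 ways), then fix each of the remaining 12 coordinates at one of its two extreme values (2^12 = 4096 ways): 86493225·4096 = 354276249600.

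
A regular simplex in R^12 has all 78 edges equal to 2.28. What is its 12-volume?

For a regular n-simplex with edge a, V = (a^n / n!)·√((n+1)/2^n). With a=2.28, n=12: V ≈ 2.32099e-06.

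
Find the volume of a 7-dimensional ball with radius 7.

The n-ball volume is π^(n/2)·r^n/Γ(n/2+1). With n=7, r=7: V = 1882384·π^3/15 ≈ 3.89105e+06.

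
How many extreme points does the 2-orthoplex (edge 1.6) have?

The vertices are ±e_1, ..., ±e_2, so there are 2·2 = 4.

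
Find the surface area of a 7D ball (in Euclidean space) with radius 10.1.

S = n·V_n(r)/r = 7·V_7(10.1)/10.1 (volume-to-surface relation), giving 3.5108e+07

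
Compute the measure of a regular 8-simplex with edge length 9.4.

Volume = 9.4^8 · √(9/2^8) / 8! ≈ 283.468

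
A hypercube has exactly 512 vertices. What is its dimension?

The n-cube has 2^n vertices, and 512 = 2^9, so n = 9.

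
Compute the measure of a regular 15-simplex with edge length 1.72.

V_15 = √(16) · 1.72^15 / (15! · 2^(15/2)) ≈ 5.76451e-11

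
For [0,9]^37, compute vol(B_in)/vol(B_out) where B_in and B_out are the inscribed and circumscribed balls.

The radii are 9/2 and 9√37/2, so the volume ratio is (1/√37)^37 = 37^{-37/2} ≈ 9.73348e-30.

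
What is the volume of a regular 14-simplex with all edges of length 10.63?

V_14 = √(15) · 10.63^14 / (14! · 2^(14/2)) ≈ 81.6381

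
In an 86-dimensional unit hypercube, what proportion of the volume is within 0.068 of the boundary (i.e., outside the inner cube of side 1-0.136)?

1 - (1 - 2·0.068)^86 = 1 - 0.864^86 ≈ 0.9999965312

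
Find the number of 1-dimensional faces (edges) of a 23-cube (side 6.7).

Each of the 2^23 = 8388608 vertices has degree 23; total edges = 23·2^23/2 = 96468992.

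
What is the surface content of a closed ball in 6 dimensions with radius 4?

|∂B_6(4)| = 1024·π^3 ≈ 31750.4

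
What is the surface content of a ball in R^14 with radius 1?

S = n·V_n(r)/r = 14·V_14(1)/1 (volume-to-surface relation), giving π^7/360 ≈ 8.3897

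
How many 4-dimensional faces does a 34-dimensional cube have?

f_4(34-cube) = (34 choose 4) · 2^30 = 49795850829824.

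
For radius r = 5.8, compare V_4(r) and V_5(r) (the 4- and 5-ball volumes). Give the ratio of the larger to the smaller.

V_4(5.8) ≈ 5584.47, V_5(5.8) ≈ 34549.2. The 5-ball is larger by a factor of 6.187.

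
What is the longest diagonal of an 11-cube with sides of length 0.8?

Diagonal = √11 · 0.8 ≈ 2.6533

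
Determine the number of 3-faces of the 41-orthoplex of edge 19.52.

Number of 3-faces = 2^(3+1) · C(41,3+1) = 16 · 101270 = 1620320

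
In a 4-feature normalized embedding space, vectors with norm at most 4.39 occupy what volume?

The n-ball volume is π^(n/2)·r^n/Γ(n/2+1). With n=4, r=4.39: V ≈ 1832.85.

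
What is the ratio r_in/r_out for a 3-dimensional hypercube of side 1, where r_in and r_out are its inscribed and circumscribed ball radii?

For an n-cube of any side s, the inradius is s/2 and the circumradius is s√n/2, so the ratio is 1/√3 ≈ 0.57735.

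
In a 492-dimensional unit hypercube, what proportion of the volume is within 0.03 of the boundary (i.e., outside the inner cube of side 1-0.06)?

The inner cube has side 1-2·0.03 = 0.94 and volume (0.94)^492 ≈ 6.01e-14, so the shell holds 1 - 6.01e-14 of the volume.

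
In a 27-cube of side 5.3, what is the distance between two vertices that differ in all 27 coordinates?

The space diagonal of an n-cube of side s is s√n. Here 5.3·√27 ≈ 27.5396.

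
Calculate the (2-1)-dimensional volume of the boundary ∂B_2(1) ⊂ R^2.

S = n·V_n(r)/r = 2·V_2(1)/1 (volume-to-surface relation), giving 2πr = 2π·1 ≈ 6.28319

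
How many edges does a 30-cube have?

Number of 1-faces = C(30,1)·2^(30-1) = 30·536870912 = 16106127360.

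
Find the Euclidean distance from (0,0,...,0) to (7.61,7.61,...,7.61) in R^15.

The space diagonal of an n-cube of side s is s√n. Here 7.61·√15 ≈ 29.4734.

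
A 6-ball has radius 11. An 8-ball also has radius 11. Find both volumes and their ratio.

V_6(11) ≈ 9.15492e+06. V_8(11) ≈ 8.70021e+08. Ratio V_6/V_8 ≈ 0.01052.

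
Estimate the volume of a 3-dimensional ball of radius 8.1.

The n-ball volume is π^(n/2)·r^n/Γ(n/2+1). With n=3, r=8.1: V ≈ 2226.09.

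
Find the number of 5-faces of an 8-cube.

An n-cube has C(n,k)·2^(n-k) k-faces. Here C(8,5)·2^3 = 56·8 = 448.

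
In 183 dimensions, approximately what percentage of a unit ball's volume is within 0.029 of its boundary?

1 - (1-0.029)^183 ≈ 0.995417 ≈ 99.54%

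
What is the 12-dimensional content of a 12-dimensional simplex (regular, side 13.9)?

V_12 = √(13) · 13.9^12 / (12! · 2^(12/2)) ≈ 6118.32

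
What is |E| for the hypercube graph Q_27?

An n-cube has n·2^(n-1) edges. With n = 27: 27·67108864 = 1811939328.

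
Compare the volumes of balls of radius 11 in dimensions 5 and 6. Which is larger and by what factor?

V_5(11) ≈ 847738, V_6(11) ≈ 9.15492e+06. The 6-ball is larger by a factor of 10.8.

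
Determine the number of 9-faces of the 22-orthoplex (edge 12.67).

f_9(22-orthoplex) = 2^10 · (22 choose 10) = 662165504.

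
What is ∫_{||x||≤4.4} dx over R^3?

V_3(4.4) = π^(3/2) · (4.4)^3 / Γ(3/2 + 1) ≈ 356.818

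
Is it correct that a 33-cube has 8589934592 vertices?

True. The 33-cube has 2^33 = 8589934592 vertices.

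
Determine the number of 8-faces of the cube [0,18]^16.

f_8(16-cube) = (16 choose 8) · 2^8 = 3294720.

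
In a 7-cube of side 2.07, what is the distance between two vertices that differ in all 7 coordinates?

The space diagonal of an n-cube of side s is s√n. Here 2.07·√7 ≈ 5.47671.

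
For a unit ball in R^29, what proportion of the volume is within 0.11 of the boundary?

V(inner)/V(outer) = ((1-0.11)/1)^29 ≈ 0.03407, so the shell fraction is 0.965935.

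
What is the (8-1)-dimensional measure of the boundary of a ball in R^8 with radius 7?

S = n·V_n(r)/r = 8·V_8(7)/7 (volume-to-surface relation), giving 823543·π^4/3 ≈ 2.67402e+07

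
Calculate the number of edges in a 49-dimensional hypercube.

Number of 1-faces = C(49,1)·2^(49-1) = 49·281474976710656 = 13792273858822144.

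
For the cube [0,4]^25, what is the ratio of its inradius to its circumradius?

For an n-cube of any side s, the inradius is s/2 and the circumradius is s√n/2, so the ratio is 1/√25 ≈ 0.2.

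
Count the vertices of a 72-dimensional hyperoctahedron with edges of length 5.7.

Number of vertices = 2n = 144.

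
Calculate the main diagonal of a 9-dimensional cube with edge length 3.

Diagonal = √9 · 3 = 9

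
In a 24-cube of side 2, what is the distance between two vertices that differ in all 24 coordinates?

||(2,2,...,2)|| = √(24)·2 ≈ 9.79796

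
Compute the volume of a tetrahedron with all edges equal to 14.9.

Volume = (√2/12) · 14.9³ = 389.846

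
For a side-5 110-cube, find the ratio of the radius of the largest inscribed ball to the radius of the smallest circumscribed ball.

Ratio = (s/2)/(s√110/2) = 110^(-1/2) ≈ 0.0953463.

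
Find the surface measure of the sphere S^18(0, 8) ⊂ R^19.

The surface area of an n-ball is 2π^(n/2) r^(n-1) / Γ(n/2). For n=19, r=8: 18446744073709551616·π^9/34459425 ≈ 1.59573e+16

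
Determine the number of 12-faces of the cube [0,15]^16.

f_12(16-cube) = (16 choose 12) · 2^4 = 29120.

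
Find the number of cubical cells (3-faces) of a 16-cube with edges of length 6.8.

Choose 3 of 16 axes to span the face (C(16,3) = 560 ways), then fix each of the remaining 13 coordinates at one of its two extreme values (2^13 = 8192 ways): 560·8192 = 4587520.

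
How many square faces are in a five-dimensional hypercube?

Number of 2-faces = C(5,2) · 2^(5-2) = 10 · 8 = 80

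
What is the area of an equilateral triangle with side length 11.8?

Area = (√3/4) · 11.8² = 60.2927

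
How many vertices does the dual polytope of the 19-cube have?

An n-cross-polytope has 2n vertices; here n = 19, giving 38.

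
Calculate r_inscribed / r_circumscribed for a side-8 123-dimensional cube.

For an n-cube of any side s, the inradius is s/2 and the circumradius is s√n/2, so the ratio is 1/√123 ≈ 0.090167.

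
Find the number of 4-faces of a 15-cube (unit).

f_4(15-cube) = (15 choose 4) · 2^11 = 2795520.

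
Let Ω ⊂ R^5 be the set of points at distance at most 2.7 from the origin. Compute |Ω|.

V_5(2.7) = π^(5/2) · (2.7)^5 / Γ(5/2 + 1) ≈ 755.296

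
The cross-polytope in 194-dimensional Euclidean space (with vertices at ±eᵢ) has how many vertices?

The 194-dimensional cross-polytope has 2n = 2·194 = 388 vertices.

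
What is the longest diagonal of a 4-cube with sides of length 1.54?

d = √(1.54² + 1.54² + ... + 1.54²) [4 terms] = √(4·1.54²) = 1.54√4 = 3.08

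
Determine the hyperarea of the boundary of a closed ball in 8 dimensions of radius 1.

|∂B_8(1)| = π^4/3 ≈ 32.4697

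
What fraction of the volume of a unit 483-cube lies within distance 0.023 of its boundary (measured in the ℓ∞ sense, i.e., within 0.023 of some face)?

1 - (1 - 2·0.023)^483 = 1 - 0.954^483 ≈ 1 - 1.324e-10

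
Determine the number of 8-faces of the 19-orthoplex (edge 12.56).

f_8(19-orthoplex) = 2^9 · (19 choose 9) = 47297536.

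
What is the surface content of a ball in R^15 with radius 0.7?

The surface area of an n-ball is 2π^(n/2) r^(n-1) / Γ(n/2). For n=15, r=0.7: 0.0388055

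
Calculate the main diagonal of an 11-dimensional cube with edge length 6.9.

Diagonal = √11 · 6.9 ≈ 22.8847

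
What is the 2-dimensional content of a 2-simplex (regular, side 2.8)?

Area = (√3/4) · 2.8² = 3.39482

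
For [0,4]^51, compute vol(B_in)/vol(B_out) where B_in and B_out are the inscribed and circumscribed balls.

The radii are 4/2 and 4√51/2, so the volume ratio is (1/√51)^51 = 51^{-51/2} ≈ 2.86392e-44.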